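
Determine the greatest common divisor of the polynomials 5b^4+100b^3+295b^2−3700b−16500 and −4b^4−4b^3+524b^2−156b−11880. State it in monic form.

Repeated division with remainder:
  5b^4+100b^3+295b^2−3700b−16500 = (−5/4)(−4b^4−4b^3+524b^2−156b−11880) + (95b^3+950b^2−3895b−31350)
  −4b^4−4b^3+524b^2−156b−11880 = (−(4/95)b+36/95)(95b^3+950b^2−3895b−31350) + (0)
Last nonzero remainder: 95b^3+950b^2−3895b−31350. Dividing through by 95 gives the monic gcd b^3+10b^2−41b−330.

b^3+10b^2−41b−330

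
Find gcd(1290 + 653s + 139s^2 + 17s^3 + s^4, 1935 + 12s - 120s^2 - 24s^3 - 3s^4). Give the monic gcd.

Euclidean algorithm in ℚ[s]:
  s^4 + 17s^3 + 139s^2 + 653s + 1290 = (-1/3)(-3s^4 - 24s^3 - 120s^2 + 12s + 1935) + (9s^3 + 99s^2 + 657s + 1935)
  -3s^4 - 24s^3 - 120s^2 + 12s + 1935 = (-(1/3)s + 1)(9s^3 + 99s^2 + 657s + 1935) + (0)
Last nonzero remainder: 9s^3 + 99s^2 + 657s + 1935. Dividing through by 9 gives the monic gcd s^3 + 11s^2 + 73s + 215.

215 + 73s + 11s^2 + s^3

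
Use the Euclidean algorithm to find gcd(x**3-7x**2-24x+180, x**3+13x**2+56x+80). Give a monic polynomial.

Euclidean algorithm in ℚ[x]:
  x**3-7x**2-24x+180 = (x**3+13x**2+56x+80) + (-20x**2-80x+100)
  x**3+13x**2+56x+80 = (-(1/20)x-9/20)(-20x**2-80x+100) + (25x+125)
  -20x**2-80x+100 = (-(4/5)x+4/5)(25x+125) + (0)
Last nonzero remainder: 25x+125. Dividing through by 25 gives the monic gcd x+5.

x+5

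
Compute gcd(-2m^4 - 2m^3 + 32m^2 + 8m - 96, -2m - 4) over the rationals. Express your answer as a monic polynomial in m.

m + 2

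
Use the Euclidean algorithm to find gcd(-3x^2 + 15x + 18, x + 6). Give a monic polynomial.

1

Repeated division with remainder:
  -3x^2 + 15x + 18 = (-3x + 33)(x + 6) + (-180)
  x + 6 = (-(1/180)x - 1/30)(-180) + (0)
The last nonzero remainder is the constant -180, so the polynomials are coprime and gcd = 1.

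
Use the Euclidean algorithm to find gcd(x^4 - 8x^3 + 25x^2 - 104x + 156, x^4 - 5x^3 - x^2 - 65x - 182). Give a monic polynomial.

x^2 + 13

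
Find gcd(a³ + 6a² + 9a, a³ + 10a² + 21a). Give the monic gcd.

Apply the Euclidean algorithm:
  a³ + 6a² + 9a = (a³ + 10a² + 21a) + (-4a² - 12a)
  a³ + 10a² + 21a = (-(1/4)a - 7/4)(-4a² - 12a) + (0)
Last nonzero remainder: -4a² - 12a. Dividing through by -4 gives the monic gcd a² + 3a.

a² + 3a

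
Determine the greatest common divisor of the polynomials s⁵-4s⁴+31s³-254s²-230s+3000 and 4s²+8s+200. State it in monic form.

Repeated division with remainder:
  s⁵-4s⁴+31s³-254s²-230s+3000 = ((1/4)s³-(3/2)s²-(7/4)s+15)(4s²+8s+200) + (0)
Last nonzero remainder: 4s²+8s+200. Dividing through by 4 gives the monic gcd s²+2s+50.

s²+2s+50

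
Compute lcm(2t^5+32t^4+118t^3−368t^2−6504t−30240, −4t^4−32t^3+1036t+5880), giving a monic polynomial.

Repeated division with remainder:
  2t^5+32t^4+118t^3−368t^2−6504t−30240 = (−(1/2)t−4)(−4t^4−32t^3+1036t+5880) + (−10t^3+150t^2+580t−6720)
  −4t^4−32t^3+1036t+5880 = ((2/5)t+46/5)(−10t^3+150t^2+580t−6720) + (−1612t^2−1612t+67704)
  −10t^3+150t^2+580t−6720 = ((5/806)t−40/403)(−1612t^2−1612t+67704) + (0)
Last nonzero remainder: −1612t^2−1612t+67704. Dividing through by −1612 gives the monic gcd t^2+t−42.
Then lcm(f, g) = f·g / gcd(f, g); expanding and making the result monic gives the answer.

t^7+23t^6+206t^5+789t^4−2475t^3−44324t^2−219660t−529200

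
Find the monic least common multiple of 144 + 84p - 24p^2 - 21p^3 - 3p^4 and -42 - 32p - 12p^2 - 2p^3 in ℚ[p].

-336 - 340p - 76p^2 + 45p^3 + 36p^4 + 10p^5 + p^6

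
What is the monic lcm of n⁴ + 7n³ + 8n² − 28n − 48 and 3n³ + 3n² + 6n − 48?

n⁶ + 10n⁵ + 37n⁴ + 52n³ − 68n² − 368n − 384

Euclidean algorithm in ℚ[n]:
  n⁴ + 7n³ + 8n² − 28n − 48 = ((1/3)n + 2)(3n³ + 3n² + 6n − 48) + (−24n + 48)
  3n³ + 3n² + 6n − 48 = (−(1/8)n² − (3/8)n − 1)(−24n + 48) + (0)
Last nonzero remainder: −24n + 48. Dividing through by −24 gives the monic gcd n − 2.
Then lcm(f, g) = f·g / gcd(f, g); expanding and making the result monic gives the answer.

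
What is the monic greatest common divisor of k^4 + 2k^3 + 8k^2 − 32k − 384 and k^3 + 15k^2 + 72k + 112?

k + 4

Apply the Euclidean algorithm:
  k^4 + 2k^3 + 8k^2 − 32k − 384 = (k − 13)(k^3 + 15k^2 + 72k + 112) + (131k^2 + 792k + 1072)
  k^3 + 15k^2 + 72k + 112 = ((1/131)k + 1173/17161)(131k^2 + 792k + 1072) + ((166144/17161)k + 664576/17161)
  131k^2 + 792k + 1072 = ((2248091/166144)k + 1149787/41536)((166144/17161)k + 664576/17161) + (0)
Last nonzero remainder: (166144/17161)k + 664576/17161. Dividing through by 166144/17161 gives the monic gcd k + 4.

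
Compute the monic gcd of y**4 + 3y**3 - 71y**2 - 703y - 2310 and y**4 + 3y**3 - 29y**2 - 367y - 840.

Apply the Euclidean algorithm:
  y**4 + 3y**3 - 71y**2 - 703y - 2310 = (y**4 + 3y**3 - 29y**2 - 367y - 840) + (-42y**2 - 336y - 1470)
  y**4 + 3y**3 - 29y**2 - 367y - 840 = (-(1/42)y**2 + (5/42)y + 4/7)(-42y**2 - 336y - 1470) + (0)
Last nonzero remainder: -42y**2 - 336y - 1470. Dividing through by -42 gives the monic gcd y**2 + 8y + 35.

y**2 + 8y + 35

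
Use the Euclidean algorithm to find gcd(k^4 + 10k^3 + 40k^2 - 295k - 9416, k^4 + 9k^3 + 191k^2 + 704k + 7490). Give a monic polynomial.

Euclidean algorithm in ℚ[k]:
  k^4 + 10k^3 + 40k^2 - 295k - 9416 = (k^4 + 9k^3 + 191k^2 + 704k + 7490) + (k^3 - 151k^2 - 999k - 16906)
  k^4 + 9k^3 + 191k^2 + 704k + 7490 = (k + 160)(k^3 - 151k^2 - 999k - 16906) + (25350k^2 + 177450k + 2712450)
  k^3 - 151k^2 - 999k - 16906 = ((1/25350)k - 79/12675)(25350k^2 + 177450k + 2712450) + (0)
Last nonzero remainder: 25350k^2 + 177450k + 2712450. Dividing through by 25350 gives the monic gcd k^2 + 7k + 107.

k^2 + 7k + 107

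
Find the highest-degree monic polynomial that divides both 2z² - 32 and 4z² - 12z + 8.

1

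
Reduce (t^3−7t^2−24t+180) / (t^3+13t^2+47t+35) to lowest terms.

Apply the Euclidean algorithm:
  t^3−7t^2−24t+180 = (t^3+13t^2+47t+35) + (−20t^2−71t+145)
  t^3+13t^2+47t+35 = (−(1/20)t−189/400)(−20t^2−71t+145) + ((8281/400)t+8281/80)
  −20t^2−71t+145 = (−(8000/8281)t+11600/8281)((8281/400)t+8281/80) + (0)
Last nonzero remainder: (8281/400)t+8281/80. Dividing through by 8281/400 gives the monic gcd t+5.
Cancel t+5 from numerator and denominator to get the reduced form.

(t^2−12t+36)/(t^2+8t+7)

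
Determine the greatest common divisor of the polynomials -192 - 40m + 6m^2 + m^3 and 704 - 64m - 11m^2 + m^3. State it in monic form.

8 + m

Apply the Euclidean algorithm:
  m^3 + 6m^2 - 40m - 192 = (m^3 - 11m^2 - 64m + 704) + (17m^2 + 24m - 896)
  m^3 - 11m^2 - 64m + 704 = ((1/17)m - 211/289)(17m^2 + 24m - 896) + ((1800/289)m + 14400/289)
  17m^2 + 24m - 896 = ((4913/1800)m - 4046/225)((1800/289)m + 14400/289) + (0)
Last nonzero remainder: (1800/289)m + 14400/289. Dividing through by 1800/289 gives the monic gcd m + 8.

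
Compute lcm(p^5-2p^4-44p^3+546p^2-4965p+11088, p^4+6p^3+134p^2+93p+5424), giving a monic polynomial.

p^7+7p^6+51p^5-76p^4-5023p^3+28101p^2-461253p+1252944

Euclidean algorithm in ℚ[p]:
  p^5-2p^4-44p^3+546p^2-4965p+11088 = (p-8)(p^4+6p^3+134p^2+93p+5424) + (-130p^3+1525p^2-9645p+54480)
  p^4+6p^3+134p^2+93p+5424 = (-(1/130)p-461/3380)(-130p^3+1525p^2-9645p+54480) + ((181035/676)p^2-(543105/676)p+2172420/169)
  -130p^3+1525p^2-9645p+54480 = (-(17576/36207)p+153452/36207)((181035/676)p^2-(543105/676)p+2172420/169) + (0)
Last nonzero remainder: (181035/676)p^2-(543105/676)p+2172420/169. Dividing through by 181035/676 gives the monic gcd p^2-3p+48.
Then lcm(f, g) = f·g / gcd(f, g); expanding and making the result monic gives the answer.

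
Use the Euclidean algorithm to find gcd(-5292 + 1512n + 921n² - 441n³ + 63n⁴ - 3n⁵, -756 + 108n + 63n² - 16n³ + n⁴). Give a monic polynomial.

42 - 13n + n²

Euclidean algorithm in ℚ[n]:
  -3n⁵ + 63n⁴ - 441n³ + 921n² + 1512n - 5292 = (-3n + 15)(n⁴ - 16n³ + 63n² + 108n - 756) + (-12n³ + 300n² - 2376n + 6048)
  n⁴ - 16n³ + 63n² + 108n - 756 = (-(1/12)n - 3/4)(-12n³ + 300n² - 2376n + 6048) + (90n² - 1170n + 3780)
  -12n³ + 300n² - 2376n + 6048 = (-(2/15)n + 8/5)(90n² - 1170n + 3780) + (0)
Last nonzero remainder: 90n² - 1170n + 3780. Dividing through by 90 gives the monic gcd n² - 13n + 42.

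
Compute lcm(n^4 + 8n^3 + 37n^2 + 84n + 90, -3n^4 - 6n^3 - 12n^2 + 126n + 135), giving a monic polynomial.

By polynomial division,
  n^4 + 8n^3 + 37n^2 + 84n + 90 = (-1/3)(-3n^4 - 6n^3 - 12n^2 + 126n + 135) + (6n^3 + 33n^2 + 126n + 135)
  -3n^4 - 6n^3 - 12n^2 + 126n + 135 = (-(1/2)n + 7/4)(6n^3 + 33n^2 + 126n + 135) + (-(27/4)n^2 - 27n - 405/4)
  6n^3 + 33n^2 + 126n + 135 = (-(8/9)n - 4/3)(-(27/4)n^2 - 27n - 405/4) + (0)
Last nonzero remainder: -(27/4)n^2 - 27n - 405/4. Dividing through by -27/4 gives the monic gcd n^2 + 4n + 15.
Then lcm(f, g) = f·g / gcd(f, g); expanding and making the result monic gives the answer.

n^6 + 6n^5 + 18n^4 - 14n^3 - 189n^2 - 432n - 270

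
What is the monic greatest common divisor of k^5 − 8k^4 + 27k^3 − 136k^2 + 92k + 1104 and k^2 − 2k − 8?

k^2 − 2k − 8

Repeated division with remainder:
  k^5 − 8k^4 + 27k^3 − 136k^2 + 92k + 1104 = (k^3 − 6k^2 + 23k − 138)(k^2 − 2k − 8) + (0)
The last nonzero remainder k^2 − 2k − 8 is already monic.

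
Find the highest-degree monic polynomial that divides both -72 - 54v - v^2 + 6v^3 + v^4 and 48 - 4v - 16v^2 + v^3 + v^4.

Euclidean algorithm in ℚ[v]:
  v^4 + 6v^3 - v^2 - 54v - 72 = (v^4 + v^3 - 16v^2 - 4v + 48) + (5v^3 + 15v^2 - 50v - 120)
  v^4 + v^3 - 16v^2 - 4v + 48 = ((1/5)v - 2/5)(5v^3 + 15v^2 - 50v - 120) + (0)
Last nonzero remainder: 5v^3 + 15v^2 - 50v - 120. Dividing through by 5 gives the monic gcd v^3 + 3v^2 - 10v - 24.

-24 - 10v + 3v^2 + v^3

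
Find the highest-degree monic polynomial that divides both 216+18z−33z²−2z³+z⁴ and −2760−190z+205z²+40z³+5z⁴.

−12+z+z²

Apply the Euclidean algorithm:
  z⁴−2z³−33z²+18z+216 = (1/5)(5z⁴+40z³+205z²−190z−2760) + (−10z³−74z²+56z+768)
  5z⁴+40z³+205z²−190z−2760 = (−(1/2)z−3/10)(−10z³−74z²+56z+768) + ((1054/5)z²+(1054/5)z−12648/5)
  −10z³−74z²+56z+768 = (−(25/527)z−160/527)((1054/5)z²+(1054/5)z−12648/5) + (0)
Last nonzero remainder: (1054/5)z²+(1054/5)z−12648/5. Dividing through by 1054/5 gives the monic gcd z²+z−12.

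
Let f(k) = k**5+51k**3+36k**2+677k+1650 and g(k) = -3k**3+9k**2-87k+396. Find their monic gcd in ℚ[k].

k**2+k+33

Repeated division with remainder:
  k**5+51k**3+36k**2+677k+1650 = (-(1/3)k**2-k-31/3)(-3k**3+9k**2-87k+396) + (174k**2+174k+5742)
  -3k**3+9k**2-87k+396 = (-(1/58)k+2/29)(174k**2+174k+5742) + (0)
Last nonzero remainder: 174k**2+174k+5742. Dividing through by 174 gives the monic gcd k**2+k+33.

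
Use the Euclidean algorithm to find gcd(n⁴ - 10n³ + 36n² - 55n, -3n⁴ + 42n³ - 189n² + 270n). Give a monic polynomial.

By polynomial division,
  n⁴ - 10n³ + 36n² - 55n = (-1/3)(-3n⁴ + 42n³ - 189n² + 270n) + (4n³ - 27n² + 35n)
  -3n⁴ + 42n³ - 189n² + 270n = (-(3/4)n + 87/16)(4n³ - 27n² + 35n) + (-(255/16)n² + (1275/16)n)
  4n³ - 27n² + 35n = (-(64/255)n + 112/255)(-(255/16)n² + (1275/16)n) + (0)
Last nonzero remainder: -(255/16)n² + (1275/16)n. Dividing through by -255/16 gives the monic gcd n² - 5n.

n² - 5n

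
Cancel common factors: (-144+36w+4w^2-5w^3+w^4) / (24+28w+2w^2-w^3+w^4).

By polynomial division,
  w^4-5w^3+4w^2+36w-144 = (w^4-w^3+2w^2+28w+24) + (-4w^3+2w^2+8w-168)
  w^4-w^3+2w^2+28w+24 = (-(1/4)w+1/8)(-4w^3+2w^2+8w-168) + ((15/4)w^2-15w+45)
  -4w^3+2w^2+8w-168 = (-(16/15)w-56/15)((15/4)w^2-15w+45) + (0)
Last nonzero remainder: (15/4)w^2-15w+45. Dividing through by 15/4 gives the monic gcd w^2-4w+12.
Cancel w^2-4w+12 from numerator and denominator to get the reduced form.

(-12-w+w^2)/(2+3w+w^2)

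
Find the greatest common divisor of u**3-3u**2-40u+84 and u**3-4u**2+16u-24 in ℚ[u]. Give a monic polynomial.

u-2

Euclidean algorithm in ℚ[u]:
  u**3-3u**2-40u+84 = (u**3-4u**2+16u-24) + (u**2-56u+108)
  u**3-4u**2+16u-24 = (u+52)(u**2-56u+108) + (2820u-5640)
  u**2-56u+108 = ((1/2820)u-9/470)(2820u-5640) + (0)
Last nonzero remainder: 2820u-5640. Dividing through by 2820 gives the monic gcd u-2.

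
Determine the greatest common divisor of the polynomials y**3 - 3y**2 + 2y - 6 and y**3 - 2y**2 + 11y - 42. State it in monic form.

By polynomial division,
  y**3 - 3y**2 + 2y - 6 = (y**3 - 2y**2 + 11y - 42) + (-y**2 - 9y + 36)
  y**3 - 2y**2 + 11y - 42 = (-y + 11)(-y**2 - 9y + 36) + (146y - 438)
  -y**2 - 9y + 36 = (-(1/146)y - 6/73)(146y - 438) + (0)
Last nonzero remainder: 146y - 438. Dividing through by 146 gives the monic gcd y - 3.

y - 3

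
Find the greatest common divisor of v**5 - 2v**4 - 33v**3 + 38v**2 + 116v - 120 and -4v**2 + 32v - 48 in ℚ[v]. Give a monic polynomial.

Euclidean algorithm in ℚ[v]:
  v**5 - 2v**4 - 33v**3 + 38v**2 + 116v - 120 = (-(1/4)v**3 - (3/2)v**2 - (3/4)v + 5/2)(-4v**2 + 32v - 48) + (0)
Last nonzero remainder: -4v**2 + 32v - 48. Dividing through by -4 gives the monic gcd v**2 - 8v + 12.

v**2 - 8v + 12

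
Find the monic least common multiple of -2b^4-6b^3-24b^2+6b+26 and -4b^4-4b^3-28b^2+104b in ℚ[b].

Apply the Euclidean algorithm:
  -2b^4-6b^3-24b^2+6b+26 = (1/2)(-4b^4-4b^3-28b^2+104b) + (-4b^3-10b^2-46b+26)
  -4b^4-4b^3-28b^2+104b = (b-3/2)(-4b^3-10b^2-46b+26) + (3b^2+9b+39)
  -4b^3-10b^2-46b+26 = (-(4/3)b+2/3)(3b^2+9b+39) + (0)
Last nonzero remainder: 3b^2+9b+39. Dividing through by 3 gives the monic gcd b^2+3b+13.
Then lcm(f, g) = f·g / gcd(f, g); expanding and making the result monic gives the answer.

b^6+b^5+6b^4-27b^3-7b^2+26b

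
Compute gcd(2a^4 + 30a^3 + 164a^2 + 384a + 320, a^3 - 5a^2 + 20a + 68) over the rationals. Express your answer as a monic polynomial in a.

a + 2

Apply the Euclidean algorithm:
  2a^4 + 30a^3 + 164a^2 + 384a + 320 = (2a + 40)(a^3 - 5a^2 + 20a + 68) + (324a^2 - 552a - 2400)
  a^3 - 5a^2 + 20a + 68 = ((1/324)a - 89/8748)(324a^2 - 552a - 2400) + ((15886/729)a + 31772/729)
  324a^2 - 552a - 2400 = ((118098/7943)a - 437400/7943)((15886/729)a + 31772/729) + (0)
Last nonzero remainder: (15886/729)a + 31772/729. Dividing through by 15886/729 gives the monic gcd a + 2.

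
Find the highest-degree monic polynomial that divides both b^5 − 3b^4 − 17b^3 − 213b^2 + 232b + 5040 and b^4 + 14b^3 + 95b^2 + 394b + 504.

Euclidean algorithm in ℚ[b]:
  b^5 − 3b^4 − 17b^3 − 213b^2 + 232b + 5040 = (b − 17)(b^4 + 14b^3 + 95b^2 + 394b + 504) + (126b^3 + 1008b^2 + 6426b + 13608)
  b^4 + 14b^3 + 95b^2 + 394b + 504 = ((1/126)b + 1/21)(126b^3 + 1008b^2 + 6426b + 13608) + (−4b^2 − 20b − 144)
  126b^3 + 1008b^2 + 6426b + 13608 = (−(63/2)b − 189/2)(−4b^2 − 20b − 144) + (0)
Last nonzero remainder: −4b^2 − 20b − 144. Dividing through by −4 gives the monic gcd b^2 + 5b + 36.

b^2 + 5b + 36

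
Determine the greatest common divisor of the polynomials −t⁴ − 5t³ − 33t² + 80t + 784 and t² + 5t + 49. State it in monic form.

Euclidean algorithm in ℚ[t]:
  −t⁴ − 5t³ − 33t² + 80t + 784 = (−t² + 16)(t² + 5t + 49) + (0)
The last nonzero remainder t² + 5t + 49 is already monic.

t² + 5t + 49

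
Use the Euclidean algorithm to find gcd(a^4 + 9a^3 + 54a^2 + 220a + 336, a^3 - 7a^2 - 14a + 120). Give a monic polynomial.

Apply the Euclidean algorithm:
  a^4 + 9a^3 + 54a^2 + 220a + 336 = (a + 16)(a^3 - 7a^2 - 14a + 120) + (180a^2 + 324a - 1584)
  a^3 - 7a^2 - 14a + 120 = ((1/180)a - 11/225)(180a^2 + 324a - 1584) + ((266/25)a + 1064/25)
  180a^2 + 324a - 1584 = ((2250/133)a - 4950/133)((266/25)a + 1064/25) + (0)
Last nonzero remainder: (266/25)a + 1064/25. Dividing through by 266/25 gives the monic gcd a + 4.

a + 4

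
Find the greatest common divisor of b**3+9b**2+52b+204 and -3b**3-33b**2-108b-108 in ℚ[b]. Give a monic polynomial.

b+6

Apply the Euclidean algorithm:
  b**3+9b**2+52b+204 = (-1/3)(-3b**3-33b**2-108b-108) + (-2b**2+16b+168)
  -3b**3-33b**2-108b-108 = ((3/2)b+57/2)(-2b**2+16b+168) + (-816b-4896)
  -2b**2+16b+168 = ((1/408)b-7/204)(-816b-4896) + (0)
Last nonzero remainder: -816b-4896. Dividing through by -816 gives the monic gcd b+6.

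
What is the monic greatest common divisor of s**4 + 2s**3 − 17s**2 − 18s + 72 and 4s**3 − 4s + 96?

Repeated division with remainder:
  s**4 + 2s**3 − 17s**2 − 18s + 72 = ((1/4)s + 1/2)(4s**3 − 4s + 96) + (−16s**2 − 40s + 24)
  4s**3 − 4s + 96 = (−(1/4)s + 5/8)(−16s**2 − 40s + 24) + (27s + 81)
  −16s**2 − 40s + 24 = (−(16/27)s + 8/27)(27s + 81) + (0)
Last nonzero remainder: 27s + 81. Dividing through by 27 gives the monic gcd s + 3.

s + 3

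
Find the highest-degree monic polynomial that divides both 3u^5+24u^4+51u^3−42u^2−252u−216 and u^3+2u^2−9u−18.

u^2+5u+6

Repeated division with remainder:
  3u^5+24u^4+51u^3−42u^2−252u−216 = (3u^2+18u+42)(u^3+2u^2−9u−18) + (90u^2+450u+540)
  u^3+2u^2−9u−18 = ((1/90)u−1/30)(90u^2+450u+540) + (0)
Last nonzero remainder: 90u^2+450u+540. Dividing through by 90 gives the monic gcd u^2+5u+6.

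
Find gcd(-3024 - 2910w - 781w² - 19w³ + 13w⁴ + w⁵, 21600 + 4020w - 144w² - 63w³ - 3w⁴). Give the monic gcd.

-72 + w + w²

Euclidean algorithm in ℚ[w]:
  w⁵ + 13w⁴ - 19w³ - 781w² - 2910w - 3024 = (-(1/3)w + 8/3)(-3w⁴ - 63w³ - 144w² + 4020w + 21600) + (101w³ + 943w² - 6430w - 60624)
  -3w⁴ - 63w³ - 144w² + 4020w + 21600 = (-(3/101)w - 3534/10201)(101w³ + 943w² - 6430w - 60624) + (-(84672/10201)w² - (84672/10201)w + 6096384/10201)
  101w³ + 943w² - 6430w - 60624 = (-(1030301/84672)w - 4294621/42336)(-(84672/10201)w² - (84672/10201)w + 6096384/10201) + (0)
Last nonzero remainder: -(84672/10201)w² - (84672/10201)w + 6096384/10201. Dividing through by -84672/10201 gives the monic gcd w² + w - 72.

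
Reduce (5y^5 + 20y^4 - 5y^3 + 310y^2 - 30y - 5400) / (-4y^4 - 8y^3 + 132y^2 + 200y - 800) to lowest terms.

Apply the Euclidean algorithm:
  5y^5 + 20y^4 - 5y^3 + 310y^2 - 30y - 5400 = (-(5/4)y - 5/2)(-4y^4 - 8y^3 + 132y^2 + 200y - 800) + (140y^3 + 890y^2 - 530y - 7400)
  -4y^4 - 8y^3 + 132y^2 + 200y - 800 = (-(1/35)y + 61/490)(140y^3 + 890y^2 - 530y - 7400) + ((297/49)y^2 + (2673/49)y + 5940/49)
  140y^3 + 890y^2 - 530y - 7400 = ((6860/297)y - 18130/297)((297/49)y^2 + (2673/49)y + 5940/49) + (0)
Last nonzero remainder: (297/49)y^2 + (2673/49)y + 5940/49. Dividing through by 297/49 gives the monic gcd y^2 + 9y + 20.
Cancel y^2 + 9y + 20 from numerator and denominator to get the reduced form.

(-5y^3 + 25y^2 - 120y + 270)/(4y^2 - 28y + 40)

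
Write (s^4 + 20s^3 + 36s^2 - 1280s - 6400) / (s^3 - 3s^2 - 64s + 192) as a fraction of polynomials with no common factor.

(s^2 + 20s + 100)/(s - 3)

Apply the Euclidean algorithm:
  s^4 + 20s^3 + 36s^2 - 1280s - 6400 = (s + 23)(s^3 - 3s^2 - 64s + 192) + (169s^2 - 10816)
  s^3 - 3s^2 - 64s + 192 = ((1/169)s - 3/169)(169s^2 - 10816) + (0)
Last nonzero remainder: 169s^2 - 10816. Dividing through by 169 gives the monic gcd s^2 - 64.
Cancel s^2 - 64 from numerator and denominator to get the reduced form.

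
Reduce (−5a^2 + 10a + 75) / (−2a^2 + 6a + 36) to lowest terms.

By polynomial division,
  −5a^2 + 10a + 75 = (5/2)(−2a^2 + 6a + 36) + (−5a − 15)
  −2a^2 + 6a + 36 = ((2/5)a − 12/5)(−5a − 15) + (0)
Last nonzero remainder: −5a − 15. Dividing through by −5 gives the monic gcd a + 3.
Cancel a + 3 from numerator and denominator to get the reduced form.

(5a − 25)/(2a − 12)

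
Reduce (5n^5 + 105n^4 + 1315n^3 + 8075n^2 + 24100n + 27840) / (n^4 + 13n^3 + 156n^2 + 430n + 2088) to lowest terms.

(5n^3 + 50n^2 + 185n + 240)/(n^2 + 2n + 18)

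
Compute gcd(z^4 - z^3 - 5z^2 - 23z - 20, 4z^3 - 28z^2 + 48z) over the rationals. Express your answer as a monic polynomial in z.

z - 4

Euclidean algorithm in ℚ[z]:
  z^4 - z^3 - 5z^2 - 23z - 20 = ((1/4)z + 3/2)(4z^3 - 28z^2 + 48z) + (25z^2 - 95z - 20)
  4z^3 - 28z^2 + 48z = ((4/25)z - 64/125)(25z^2 - 95z - 20) + ((64/25)z - 256/25)
  25z^2 - 95z - 20 = ((625/64)z + 125/64)((64/25)z - 256/25) + (0)
Last nonzero remainder: (64/25)z - 256/25. Dividing through by 64/25 gives the monic gcd z - 4.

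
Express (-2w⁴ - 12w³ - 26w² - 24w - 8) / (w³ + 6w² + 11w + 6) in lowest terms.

Euclidean algorithm in ℚ[w]:
  -2w⁴ - 12w³ - 26w² - 24w - 8 = (-2w)(w³ + 6w² + 11w + 6) + (-4w² - 12w - 8)
  w³ + 6w² + 11w + 6 = (-(1/4)w - 3/4)(-4w² - 12w - 8) + (0)
Last nonzero remainder: -4w² - 12w - 8. Dividing through by -4 gives the monic gcd w² + 3w + 2.
Cancel w² + 3w + 2 from numerator and denominator to get the reduced form.

(-2w² - 6w - 4)/(w + 3)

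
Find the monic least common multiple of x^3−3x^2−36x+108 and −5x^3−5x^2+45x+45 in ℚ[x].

x^5+x^4−45x^3−45x^2+324x+324

By polynomial division,
  x^3−3x^2−36x+108 = (−1/5)(−5x^3−5x^2+45x+45) + (−4x^2−27x+117)
  −5x^3−5x^2+45x+45 = ((5/4)x−115/16)(−4x^2−27x+117) + (−(4725/16)x+14175/16)
  −4x^2−27x+117 = ((64/4725)x+208/1575)(−(4725/16)x+14175/16) + (0)
Last nonzero remainder: −(4725/16)x+14175/16. Dividing through by −4725/16 gives the monic gcd x−3.
Then lcm(f, g) = f·g / gcd(f, g); expanding and making the result monic gives the answer.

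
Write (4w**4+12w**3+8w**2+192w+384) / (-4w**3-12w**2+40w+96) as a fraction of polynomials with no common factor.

Euclidean algorithm in ℚ[w]:
  4w**4+12w**3+8w**2+192w+384 = (-w)(-4w**3-12w**2+40w+96) + (48w**2+288w+384)
  -4w**3-12w**2+40w+96 = (-(1/12)w+1/4)(48w**2+288w+384) + (0)
Last nonzero remainder: 48w**2+288w+384. Dividing through by 48 gives the monic gcd w**2+6w+8.
Cancel w**2+6w+8 from numerator and denominator to get the reduced form.

(-w**2+3w-12)/(w-3)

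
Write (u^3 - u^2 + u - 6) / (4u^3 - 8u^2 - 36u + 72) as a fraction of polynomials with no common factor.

By polynomial division,
  u^3 - u^2 + u - 6 = (1/4)(4u^3 - 8u^2 - 36u + 72) + (u^2 + 10u - 24)
  4u^3 - 8u^2 - 36u + 72 = (4u - 48)(u^2 + 10u - 24) + (540u - 1080)
  u^2 + 10u - 24 = ((1/540)u + 1/45)(540u - 1080) + (0)
Last nonzero remainder: 540u - 1080. Dividing through by 540 gives the monic gcd u - 2.
Cancel u - 2 from numerator and denominator to get the reduced form.

(u^2 + u + 3)/(4u^2 - 36)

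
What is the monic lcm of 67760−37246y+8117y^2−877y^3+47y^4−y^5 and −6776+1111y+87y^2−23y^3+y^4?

−474320+192962y−19573y^2−1978y^3+548y^4−40y^5+y^6

Euclidean algorithm in ℚ[y]:
  −y^5+47y^4−877y^3+8117y^2−37246y+67760 = (−y+24)(y^4−23y^3+87y^2+1111y−6776) + (−238y^3+7140y^2−70686y+230384)
  y^4−23y^3+87y^2+1111y−6776 = (−(1/238)y−1/34)(−238y^3+7140y^2−70686y+230384) + (0)
Last nonzero remainder: −238y^3+7140y^2−70686y+230384. Dividing through by −238 gives the monic gcd y^3−30y^2+297y−968.
Then lcm(f, g) = f·g / gcd(f, g); expanding and making the result monic gives the answer.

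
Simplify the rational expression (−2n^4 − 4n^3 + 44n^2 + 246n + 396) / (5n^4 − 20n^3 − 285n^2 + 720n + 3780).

Euclidean algorithm in ℚ[n]:
  −2n^4 − 4n^3 + 44n^2 + 246n + 396 = (−2/5)(5n^4 − 20n^3 − 285n^2 + 720n + 3780) + (−12n^3 − 70n^2 + 534n + 1908)
  5n^4 − 20n^3 − 285n^2 + 720n + 3780 = (−(5/12)n + 295/72)(−12n^3 − 70n^2 + 534n + 1908) + ((8075/36)n^2 − (8075/12)n − 8075/2)
  −12n^3 − 70n^2 + 534n + 1908 = (−(432/8075)n − 3816/8075)((8075/36)n^2 − (8075/12)n − 8075/2) + (0)
Last nonzero remainder: (8075/36)n^2 − (8075/12)n − 8075/2. Dividing through by 8075/36 gives the monic gcd n^2 − 3n − 18.
Cancel n^2 − 3n − 18 from numerator and denominator to get the reduced form.

(−2n^2 − 10n − 22)/(5n^2 − 5n − 210)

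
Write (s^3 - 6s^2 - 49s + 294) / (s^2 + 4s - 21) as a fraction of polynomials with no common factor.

(s^2 - 13s + 42)/(s - 3)

By polynomial division,
  s^3 - 6s^2 - 49s + 294 = (s - 10)(s^2 + 4s - 21) + (12s + 84)
  s^2 + 4s - 21 = ((1/12)s - 1/4)(12s + 84) + (0)
Last nonzero remainder: 12s + 84. Dividing through by 12 gives the monic gcd s + 7.
Cancel s + 7 from numerator and denominator to get the reduced form.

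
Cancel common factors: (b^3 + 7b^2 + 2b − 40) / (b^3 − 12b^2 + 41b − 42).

Apply the Euclidean algorithm:
  b^3 + 7b^2 + 2b − 40 = (b^3 − 12b^2 + 41b − 42) + (19b^2 − 39b + 2)
  b^3 − 12b^2 + 41b − 42 = ((1/19)b − 189/361)(19b^2 − 39b + 2) + ((7392/361)b − 14784/361)
  19b^2 − 39b + 2 = ((6859/7392)b − 361/7392)((7392/361)b − 14784/361) + (0)
Last nonzero remainder: (7392/361)b − 14784/361. Dividing through by 7392/361 gives the monic gcd b − 2.
Cancel b − 2 from numerator and denominator to get the reduced form.

(b^2 + 9b + 20)/(b^2 − 10b + 21)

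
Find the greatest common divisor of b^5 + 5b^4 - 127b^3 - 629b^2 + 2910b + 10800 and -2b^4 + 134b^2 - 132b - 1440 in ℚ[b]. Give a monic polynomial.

Euclidean algorithm in ℚ[b]:
  b^5 + 5b^4 - 127b^3 - 629b^2 + 2910b + 10800 = (-(1/2)b - 5/2)(-2b^4 + 134b^2 - 132b - 1440) + (-60b^3 - 360b^2 + 1860b + 7200)
  -2b^4 + 134b^2 - 132b - 1440 = ((1/30)b - 1/5)(-60b^3 - 360b^2 + 1860b + 7200) + (0)
Last nonzero remainder: -60b^3 - 360b^2 + 1860b + 7200. Dividing through by -60 gives the monic gcd b^3 + 6b^2 - 31b - 120.

b^3 + 6b^2 - 31b - 120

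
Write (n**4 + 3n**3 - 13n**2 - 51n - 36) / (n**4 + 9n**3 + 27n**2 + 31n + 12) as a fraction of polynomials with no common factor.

(n**2 - n - 12)/(n**2 + 5n + 4)

Repeated division with remainder:
  n**4 + 3n**3 - 13n**2 - 51n - 36 = (n**4 + 9n**3 + 27n**2 + 31n + 12) + (-6n**3 - 40n**2 - 82n - 48)
  n**4 + 9n**3 + 27n**2 + 31n + 12 = (-(1/6)n - 7/18)(-6n**3 - 40n**2 - 82n - 48) + (-(20/9)n**2 - (80/9)n - 20/3)
  -6n**3 - 40n**2 - 82n - 48 = ((27/10)n + 36/5)(-(20/9)n**2 - (80/9)n - 20/3) + (0)
Last nonzero remainder: -(20/9)n**2 - (80/9)n - 20/3. Dividing through by -20/9 gives the monic gcd n**2 + 4n + 3.
Cancel n**2 + 4n + 3 from numerator and denominator to get the reduced form.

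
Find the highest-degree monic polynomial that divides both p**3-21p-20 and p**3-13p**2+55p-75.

p-5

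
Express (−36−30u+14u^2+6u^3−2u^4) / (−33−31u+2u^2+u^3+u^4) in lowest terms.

(12+2u−2u^2)/(11+3u+u^2)

Apply the Euclidean algorithm:
  −2u^4+6u^3+14u^2−30u−36 = (−2)(u^4+u^3+2u^2−31u−33) + (8u^3+18u^2−92u−102)
  u^4+u^3+2u^2−31u−33 = ((1/8)u−5/32)(8u^3+18u^2−92u−102) + ((261/16)u^2−(261/8)u−783/16)
  8u^3+18u^2−92u−102 = ((128/261)u+544/261)((261/16)u^2−(261/8)u−783/16) + (0)
Last nonzero remainder: (261/16)u^2−(261/8)u−783/16. Dividing through by 261/16 gives the monic gcd u^2−2u−3.
Cancel u^2−2u−3 from numerator and denominator to get the reduced form.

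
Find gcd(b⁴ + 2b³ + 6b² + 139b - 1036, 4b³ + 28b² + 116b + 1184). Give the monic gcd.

Apply the Euclidean algorithm:
  b⁴ + 2b³ + 6b² + 139b - 1036 = ((1/4)b - 5/4)(4b³ + 28b² + 116b + 1184) + (12b² - 12b + 444)
  4b³ + 28b² + 116b + 1184 = ((1/3)b + 8/3)(12b² - 12b + 444) + (0)
Last nonzero remainder: 12b² - 12b + 444. Dividing through by 12 gives the monic gcd b² - b + 37.

b² - b + 37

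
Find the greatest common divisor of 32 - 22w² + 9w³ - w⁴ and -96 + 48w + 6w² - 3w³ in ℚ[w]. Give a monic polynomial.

8 - 6w + w²

By polynomial division,
  -w⁴ + 9w³ - 22w² + 32 = ((1/3)w - 7/3)(-3w³ + 6w² + 48w - 96) + (-24w² + 144w - 192)
  -3w³ + 6w² + 48w - 96 = ((1/8)w + 1/2)(-24w² + 144w - 192) + (0)
Last nonzero remainder: -24w² + 144w - 192. Dividing through by -24 gives the monic gcd w² - 6w + 8.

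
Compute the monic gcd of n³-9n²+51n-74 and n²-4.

Euclidean algorithm in ℚ[n]:
  n³-9n²+51n-74 = (n-9)(n²-4) + (55n-110)
  n²-4 = ((1/55)n+2/55)(55n-110) + (0)
Last nonzero remainder: 55n-110. Dividing through by 55 gives the monic gcd n-2.

n-2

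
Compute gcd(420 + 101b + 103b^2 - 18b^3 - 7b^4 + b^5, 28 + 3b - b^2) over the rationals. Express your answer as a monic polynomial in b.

-28 - 3b + b^2

Repeated division with remainder:
  b^5 - 7b^4 - 18b^3 + 103b^2 + 101b + 420 = (-b^3 + 4b^2 + 2b + 15)(-b^2 + 3b + 28) + (0)
Last nonzero remainder: -b^2 + 3b + 28. Dividing through by -1 gives the monic gcd b^2 - 3b - 28.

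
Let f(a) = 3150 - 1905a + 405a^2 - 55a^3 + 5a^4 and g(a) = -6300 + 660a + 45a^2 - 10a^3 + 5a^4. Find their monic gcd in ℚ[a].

Euclidean algorithm in ℚ[a]:
  5a^4 - 55a^3 + 405a^2 - 1905a + 3150 = (5a^4 - 10a^3 + 45a^2 + 660a - 6300) + (-45a^3 + 360a^2 - 2565a + 9450)
  5a^4 - 10a^3 + 45a^2 + 660a - 6300 = (-(1/9)a - 2/3)(-45a^3 + 360a^2 - 2565a + 9450) + (0)
Last nonzero remainder: -45a^3 + 360a^2 - 2565a + 9450. Dividing through by -45 gives the monic gcd a^3 - 8a^2 + 57a - 210.

-210 + 57a - 8a^2 + a^3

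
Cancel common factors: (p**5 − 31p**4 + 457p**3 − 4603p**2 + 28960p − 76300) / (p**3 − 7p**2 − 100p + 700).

By polynomial division,
  p**5 − 31p**4 + 457p**3 − 4603p**2 + 28960p − 76300 = (p**2 − 24p + 389)(p**3 − 7p**2 − 100p + 700) + (−4980p**2 + 84660p − 348600)
  p**3 − 7p**2 − 100p + 700 = (−(1/4980)p − 1/498)(−4980p**2 + 84660p − 348600) + (0)
Last nonzero remainder: −4980p**2 + 84660p − 348600. Dividing through by −4980 gives the monic gcd p**2 − 17p + 70.
Cancel p**2 − 17p + 70 from numerator and denominator to get the reduced form.

(p**3 − 14p**2 + 149p − 1090)/(p + 10)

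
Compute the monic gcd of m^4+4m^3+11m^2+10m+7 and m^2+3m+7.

m^2+3m+7

Repeated division with remainder:
  m^4+4m^3+11m^2+10m+7 = (m^2+m+1)(m^2+3m+7) + (0)
The last nonzero remainder m^2+3m+7 is already monic.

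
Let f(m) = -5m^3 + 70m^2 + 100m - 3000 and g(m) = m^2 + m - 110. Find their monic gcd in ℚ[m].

m - 10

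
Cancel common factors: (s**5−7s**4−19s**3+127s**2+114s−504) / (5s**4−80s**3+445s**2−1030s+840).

Euclidean algorithm in ℚ[s]:
  s**5−7s**4−19s**3+127s**2+114s−504 = ((1/5)s+9/5)(5s**4−80s**3+445s**2−1030s+840) + (36s**3−468s**2+1800s−2016)
  5s**4−80s**3+445s**2−1030s+840 = ((5/36)s−5/12)(36s**3−468s**2+1800s−2016) + (0)
Last nonzero remainder: 36s**3−468s**2+1800s−2016. Dividing through by 36 gives the monic gcd s**3−13s**2+50s−56.
Cancel s**3−13s**2+50s−56 from numerator and denominator to get the reduced form.

(s**2+6s+9)/(5s−15)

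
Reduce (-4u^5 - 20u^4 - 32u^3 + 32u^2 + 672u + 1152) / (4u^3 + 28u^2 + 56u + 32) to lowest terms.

(-u^3 + u^2 - 6u + 36)/(u + 1)

Repeated division with remainder:
  -4u^5 - 20u^4 - 32u^3 + 32u^2 + 672u + 1152 = (-u^2 + 2u - 8)(4u^3 + 28u^2 + 56u + 32) + (176u^2 + 1056u + 1408)
  4u^3 + 28u^2 + 56u + 32 = ((1/44)u + 1/44)(176u^2 + 1056u + 1408) + (0)
Last nonzero remainder: 176u^2 + 1056u + 1408. Dividing through by 176 gives the monic gcd u^2 + 6u + 8.
Cancel u^2 + 6u + 8 from numerator and denominator to get the reduced form.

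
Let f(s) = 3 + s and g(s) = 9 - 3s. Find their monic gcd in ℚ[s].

By polynomial division,
  s + 3 = (-1/3)(-3s + 9) + (6)
  -3s + 9 = (-(1/2)s + 3/2)(6) + (0)
The last nonzero remainder is the constant 6, so the polynomials are coprime and gcd = 1.

1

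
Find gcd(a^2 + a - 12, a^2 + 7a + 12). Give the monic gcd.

Repeated division with remainder:
  a^2 + a - 12 = (a^2 + 7a + 12) + (-6a - 24)
  a^2 + 7a + 12 = (-(1/6)a - 1/2)(-6a - 24) + (0)
Last nonzero remainder: -6a - 24. Dividing through by -6 gives the monic gcd a + 4.

a + 4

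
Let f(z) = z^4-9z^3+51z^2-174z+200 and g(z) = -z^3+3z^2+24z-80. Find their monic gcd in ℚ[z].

z-4

Apply the Euclidean algorithm:
  z^4-9z^3+51z^2-174z+200 = (-z+6)(-z^3+3z^2+24z-80) + (57z^2-398z+680)
  -z^3+3z^2+24z-80 = (-(1/57)z-227/3249)(57z^2-398z+680) + ((26390/3249)z-105560/3249)
  57z^2-398z+680 = ((185193/26390)z-55233/2639)((26390/3249)z-105560/3249) + (0)
Last nonzero remainder: (26390/3249)z-105560/3249. Dividing through by 26390/3249 gives the monic gcd z-4.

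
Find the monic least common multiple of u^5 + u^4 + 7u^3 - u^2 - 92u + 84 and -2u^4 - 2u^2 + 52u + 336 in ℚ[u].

u^6 - 3u^5 + 3u^4 - 29u^3 - 88u^2 + 452u - 336

By polynomial division,
  u^5 + u^4 + 7u^3 - u^2 - 92u + 84 = (-(1/2)u - 1/2)(-2u^4 - 2u^2 + 52u + 336) + (6u^3 + 24u^2 + 102u + 252)
  -2u^4 - 2u^2 + 52u + 336 = (-(1/3)u + 4/3)(6u^3 + 24u^2 + 102u + 252) + (0)
Last nonzero remainder: 6u^3 + 24u^2 + 102u + 252. Dividing through by 6 gives the monic gcd u^3 + 4u^2 + 17u + 42.
Then lcm(f, g) = f·g / gcd(f, g); expanding and making the result monic gives the answer.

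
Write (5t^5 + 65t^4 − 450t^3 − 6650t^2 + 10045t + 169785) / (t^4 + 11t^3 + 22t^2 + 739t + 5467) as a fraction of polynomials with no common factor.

Euclidean algorithm in ℚ[t]:
  5t^5 + 65t^4 − 450t^3 − 6650t^2 + 10045t + 169785 = (5t + 10)(t^4 + 11t^3 + 22t^2 + 739t + 5467) + (−670t^3 − 10565t^2 − 24680t + 115115)
  t^4 + 11t^3 + 22t^2 + 739t + 5467 = (−(1/670)t + 639/89780)(−670t^3 − 10565t^2 − 24680t + 115115) + ((1083815/17956)t^2 + (9754335/8978)t + 83453755/17956)
  −670t^3 − 10565t^2 − 24680t + 115115 = (−(2406104/216763)t + 5368844/216763)((1083815/17956)t^2 + (9754335/8978)t + 83453755/17956) + (0)
Last nonzero remainder: (1083815/17956)t^2 + (9754335/8978)t + 83453755/17956. Dividing through by 1083815/17956 gives the monic gcd t^2 + 18t + 77.
Cancel t^2 + 18t + 77 from numerator and denominator to get the reduced form.

(5t^3 − 25t^2 − 385t + 2205)/(t^2 − 7t + 71)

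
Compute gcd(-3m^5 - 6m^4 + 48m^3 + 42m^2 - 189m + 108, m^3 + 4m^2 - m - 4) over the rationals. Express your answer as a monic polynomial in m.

Repeated division with remainder:
  -3m^5 - 6m^4 + 48m^3 + 42m^2 - 189m + 108 = (-3m^2 + 6m + 21)(m^3 + 4m^2 - m - 4) + (-48m^2 - 144m + 192)
  m^3 + 4m^2 - m - 4 = (-(1/48)m - 1/48)(-48m^2 - 144m + 192) + (0)
Last nonzero remainder: -48m^2 - 144m + 192. Dividing through by -48 gives the monic gcd m^2 + 3m - 4.

m^2 + 3m - 4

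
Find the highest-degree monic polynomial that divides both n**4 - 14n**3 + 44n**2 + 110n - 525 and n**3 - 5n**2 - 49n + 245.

n**2 - 12n + 35

By polynomial division,
  n**4 - 14n**3 + 44n**2 + 110n - 525 = (n - 9)(n**3 - 5n**2 - 49n + 245) + (48n**2 - 576n + 1680)
  n**3 - 5n**2 - 49n + 245 = ((1/48)n + 7/48)(48n**2 - 576n + 1680) + (0)
Last nonzero remainder: 48n**2 - 576n + 1680. Dividing through by 48 gives the monic gcd n**2 - 12n + 35.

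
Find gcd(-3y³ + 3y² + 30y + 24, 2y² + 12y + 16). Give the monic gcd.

By polynomial division,
  -3y³ + 3y² + 30y + 24 = (-(3/2)y + 21/2)(2y² + 12y + 16) + (-72y - 144)
  2y² + 12y + 16 = (-(1/36)y - 1/9)(-72y - 144) + (0)
Last nonzero remainder: -72y - 144. Dividing through by -72 gives the monic gcd y + 2.

y + 2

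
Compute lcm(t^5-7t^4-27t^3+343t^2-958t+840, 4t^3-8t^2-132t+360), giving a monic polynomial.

t^6-t^5-69t^4+181t^3+1100t^2-4908t+5040

By polynomial division,
  t^5-7t^4-27t^3+343t^2-958t+840 = ((1/4)t^2-(5/4)t-1)(4t^3-8t^2-132t+360) + (80t^2-640t+1200)
  4t^3-8t^2-132t+360 = ((1/20)t+3/10)(80t^2-640t+1200) + (0)
Last nonzero remainder: 80t^2-640t+1200. Dividing through by 80 gives the monic gcd t^2-8t+15.
Then lcm(f, g) = f·g / gcd(f, g); expanding and making the result monic gives the answer.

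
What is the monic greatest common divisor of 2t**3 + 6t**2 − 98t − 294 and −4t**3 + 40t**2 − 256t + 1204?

t − 7

Euclidean algorithm in ℚ[t]:
  2t**3 + 6t**2 − 98t − 294 = (−1/2)(−4t**3 + 40t**2 − 256t + 1204) + (26t**2 − 226t + 308)
  −4t**3 + 40t**2 − 256t + 1204 = (−(2/13)t + 34/169)(26t**2 − 226t + 308) + (−(27572/169)t + 193004/169)
  26t**2 − 226t + 308 = (−(2197/13786)t + 1859/6893)(−(27572/169)t + 193004/169) + (0)
Last nonzero remainder: −(27572/169)t + 193004/169. Dividing through by −27572/169 gives the monic gcd t − 7.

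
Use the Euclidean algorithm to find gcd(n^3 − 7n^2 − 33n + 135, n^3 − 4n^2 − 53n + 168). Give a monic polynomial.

By polynomial division,
  n^3 − 7n^2 − 33n + 135 = (n^3 − 4n^2 − 53n + 168) + (−3n^2 + 20n − 33)
  n^3 − 4n^2 − 53n + 168 = (−(1/3)n − 8/9)(−3n^2 + 20n − 33) + (−(416/9)n + 416/3)
  −3n^2 + 20n − 33 = ((27/416)n − 99/416)(−(416/9)n + 416/3) + (0)
Last nonzero remainder: −(416/9)n + 416/3. Dividing through by −416/9 gives the monic gcd n − 3.

n − 3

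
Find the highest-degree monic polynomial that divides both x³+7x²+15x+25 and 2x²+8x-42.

1

Apply the Euclidean algorithm:
  x³+7x²+15x+25 = ((1/2)x+3/2)(2x²+8x-42) + (24x+88)
  2x²+8x-42 = ((1/12)x+1/36)(24x+88) + (-400/9)
  24x+88 = (-(27/50)x-99/50)(-400/9) + (0)
The last nonzero remainder is the constant -400/9, so the polynomials are coprime and gcd = 1.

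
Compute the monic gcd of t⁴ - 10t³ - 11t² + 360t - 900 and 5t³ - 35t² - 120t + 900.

t - 6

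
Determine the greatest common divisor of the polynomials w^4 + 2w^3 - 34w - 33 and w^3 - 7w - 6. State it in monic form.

Euclidean algorithm in ℚ[w]:
  w^4 + 2w^3 - 34w - 33 = (w + 2)(w^3 - 7w - 6) + (7w^2 - 14w - 21)
  w^3 - 7w - 6 = ((1/7)w + 2/7)(7w^2 - 14w - 21) + (0)
Last nonzero remainder: 7w^2 - 14w - 21. Dividing through by 7 gives the monic gcd w^2 - 2w - 3.

w^2 - 2w - 3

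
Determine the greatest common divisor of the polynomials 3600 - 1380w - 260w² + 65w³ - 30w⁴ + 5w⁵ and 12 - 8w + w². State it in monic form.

12 - 8w + w²

Apply the Euclidean algorithm:
  5w⁵ - 30w⁴ + 65w³ - 260w² - 1380w + 3600 = (5w³ + 10w² + 85w + 300)(w² - 8w + 12) + (0)
The last nonzero remainder w² - 8w + 12 is already monic.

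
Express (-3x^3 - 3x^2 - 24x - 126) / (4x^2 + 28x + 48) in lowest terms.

Repeated division with remainder:
  -3x^3 - 3x^2 - 24x - 126 = (-(3/4)x + 9/2)(4x^2 + 28x + 48) + (-114x - 342)
  4x^2 + 28x + 48 = (-(2/57)x - 8/57)(-114x - 342) + (0)
Last nonzero remainder: -114x - 342. Dividing through by -114 gives the monic gcd x + 3.
Cancel x + 3 from numerator and denominator to get the reduced form.

(-3x^2 + 6x - 42)/(4x + 16)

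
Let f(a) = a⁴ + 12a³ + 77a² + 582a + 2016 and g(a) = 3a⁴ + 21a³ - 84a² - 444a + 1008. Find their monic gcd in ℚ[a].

a² + 13a + 42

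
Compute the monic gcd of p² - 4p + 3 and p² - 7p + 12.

p - 3

Apply the Euclidean algorithm:
  p² - 4p + 3 = (p² - 7p + 12) + (3p - 9)
  p² - 7p + 12 = ((1/3)p - 4/3)(3p - 9) + (0)
Last nonzero remainder: 3p - 9. Dividing through by 3 gives the monic gcd p - 3.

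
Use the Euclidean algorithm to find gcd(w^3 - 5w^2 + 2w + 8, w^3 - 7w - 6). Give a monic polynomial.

w + 1

Repeated division with remainder:
  w^3 - 5w^2 + 2w + 8 = (w^3 - 7w - 6) + (-5w^2 + 9w + 14)
  w^3 - 7w - 6 = (-(1/5)w - 9/25)(-5w^2 + 9w + 14) + (-(24/25)w - 24/25)
  -5w^2 + 9w + 14 = ((125/24)w - 175/12)(-(24/25)w - 24/25) + (0)
Last nonzero remainder: -(24/25)w - 24/25. Dividing through by -24/25 gives the monic gcd w + 1.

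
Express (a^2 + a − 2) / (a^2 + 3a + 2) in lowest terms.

(a − 1)/(a + 1)

By polynomial division,
  a^2 + a − 2 = (a^2 + 3a + 2) + (−2a − 4)
  a^2 + 3a + 2 = (−(1/2)a − 1/2)(−2a − 4) + (0)
Last nonzero remainder: −2a − 4. Dividing through by −2 gives the monic gcd a + 2.
Cancel a + 2 from numerator and denominator to get the reduced form.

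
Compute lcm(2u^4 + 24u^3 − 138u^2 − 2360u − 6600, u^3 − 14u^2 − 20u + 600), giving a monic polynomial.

u^5 + 2u^4 − 189u^3 − 490u^2 + 8500u + 33000

Repeated division with remainder:
  2u^4 + 24u^3 − 138u^2 − 2360u − 6600 = (2u + 52)(u^3 − 14u^2 − 20u + 600) + (630u^2 − 2520u − 37800)
  u^3 − 14u^2 − 20u + 600 = ((1/630)u − 1/63)(630u^2 − 2520u − 37800) + (0)
Last nonzero remainder: 630u^2 − 2520u − 37800. Dividing through by 630 gives the monic gcd u^2 − 4u − 60.
Then lcm(f, g) = f·g / gcd(f, g); expanding and making the result monic gives the answer.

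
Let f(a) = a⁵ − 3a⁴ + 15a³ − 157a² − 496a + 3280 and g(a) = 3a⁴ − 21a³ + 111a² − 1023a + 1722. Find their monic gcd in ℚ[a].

a² + 2a + 41

Apply the Euclidean algorithm:
  a⁵ − 3a⁴ + 15a³ − 157a² − 496a + 3280 = ((1/3)a + 4/3)(3a⁴ − 21a³ + 111a² − 1023a + 1722) + (6a³ + 36a² + 294a + 984)
  3a⁴ − 21a³ + 111a² − 1023a + 1722 = ((1/2)a − 13/2)(6a³ + 36a² + 294a + 984) + (198a² + 396a + 8118)
  6a³ + 36a² + 294a + 984 = ((1/33)a + 4/33)(198a² + 396a + 8118) + (0)
Last nonzero remainder: 198a² + 396a + 8118. Dividing through by 198 gives the monic gcd a² + 2a + 41.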